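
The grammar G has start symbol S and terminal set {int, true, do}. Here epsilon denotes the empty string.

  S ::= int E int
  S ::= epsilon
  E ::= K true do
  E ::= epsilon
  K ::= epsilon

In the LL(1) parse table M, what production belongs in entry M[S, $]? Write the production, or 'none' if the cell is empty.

FIRST(S): from S::=int E int we get {int}; from S::=epsilon we get {epsilon}. So FIRST(S) = {epsilon, int}.
FIRST(K): from K::=epsilon we get {epsilon}. So FIRST(K) = {epsilon}.
FIRST(E): from E::=K true do we get {true}; from E::=epsilon we get {epsilon}. So FIRST(E) = {epsilon, true}.
FOLLOW(S) includes $ since S is the start symbol.
FOLLOW(S): S appears on no right-hand side. Thus FOLLOW(S) = {$}.
For S ::= int E int: FIRST(int E int) = {int}, so it goes in M[S, t] for t ∈ {int}.
For S ::= epsilon: FIRST(epsilon) = {epsilon}, so it goes in M[S, t] for t ∈ {}; since epsilon ∈ FIRST, also for every t ∈ FOLLOW(S) = {$}.

S ::= epsilon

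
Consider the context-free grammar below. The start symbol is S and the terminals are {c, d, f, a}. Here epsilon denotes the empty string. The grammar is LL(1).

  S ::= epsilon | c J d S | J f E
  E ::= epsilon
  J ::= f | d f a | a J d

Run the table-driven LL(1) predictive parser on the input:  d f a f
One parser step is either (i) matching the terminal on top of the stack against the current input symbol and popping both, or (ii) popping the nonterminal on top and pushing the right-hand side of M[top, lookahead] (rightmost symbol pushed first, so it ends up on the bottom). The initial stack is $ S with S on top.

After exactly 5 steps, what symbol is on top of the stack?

f

step 1: stack=$ S  input=d f a f $  — expand S ::= J f E
step 2: stack=$ E f J  input=d f a f $  — expand J ::= d f a
step 3: stack=$ E f a f d  input=d f a f $  — match d
step 4: stack=$ E f a f  input=f a f $  — match f
step 5: stack=$ E f a  input=a f $  — match a
Stack after step 5: $ E f (top = f).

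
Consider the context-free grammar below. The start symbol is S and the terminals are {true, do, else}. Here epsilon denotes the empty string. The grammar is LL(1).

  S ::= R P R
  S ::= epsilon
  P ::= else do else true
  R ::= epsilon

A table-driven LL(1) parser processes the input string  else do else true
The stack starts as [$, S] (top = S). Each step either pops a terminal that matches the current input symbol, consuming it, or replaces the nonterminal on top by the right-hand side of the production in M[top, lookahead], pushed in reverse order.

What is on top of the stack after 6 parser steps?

step 1: stack=$ S  input=else do else true $  — expand S ::= R P R
step 2: stack=$ R P R  input=else do else true $  — expand R ::= epsilon
step 3: stack=$ R P  input=else do else true $  — expand P ::= else do else true
step 4: stack=$ R true else do else  input=else do else true $  — match else
step 5: stack=$ R true else do  input=do else true $  — match do
step 6: stack=$ R true else  input=else true $  — match else
Stack after step 6: $ R true (top = true).

true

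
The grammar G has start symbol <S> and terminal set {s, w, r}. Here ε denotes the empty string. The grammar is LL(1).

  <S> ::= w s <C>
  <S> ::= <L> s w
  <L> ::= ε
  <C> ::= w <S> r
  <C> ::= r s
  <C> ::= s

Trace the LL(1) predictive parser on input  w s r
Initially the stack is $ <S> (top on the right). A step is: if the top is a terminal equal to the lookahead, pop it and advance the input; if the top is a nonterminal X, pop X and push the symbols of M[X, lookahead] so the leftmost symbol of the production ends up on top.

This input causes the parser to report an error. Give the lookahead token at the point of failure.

$

     Stack      Input    Action
  1  $ <S>      w s r $  expand <S> ::= w s <C>
  2  $ <C> s w  w s r $  match w
  3  $ <C> s    s r $    match s
  4  $ <C>      r $      expand <C> ::= r s
  5  $ s r      r $      match r
  6  $ s        $        error: top is terminal s but lookahead is $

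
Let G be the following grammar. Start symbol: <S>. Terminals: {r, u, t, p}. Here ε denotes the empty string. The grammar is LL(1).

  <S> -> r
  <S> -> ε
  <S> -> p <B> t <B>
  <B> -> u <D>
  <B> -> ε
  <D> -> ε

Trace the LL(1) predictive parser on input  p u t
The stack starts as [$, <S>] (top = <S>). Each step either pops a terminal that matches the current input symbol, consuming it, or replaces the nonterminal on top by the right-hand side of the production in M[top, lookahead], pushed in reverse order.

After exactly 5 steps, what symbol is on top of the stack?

step 1: stack=$ <S>  input=p u t $  — expand <S> -> p <B> t <B>
step 2: stack=$ <B> t <B> p  input=p u t $  — match p
step 3: stack=$ <B> t <B>  input=u t $  — expand <B> -> u <D>
step 4: stack=$ <B> t <D> u  input=u t $  — match u
step 5: stack=$ <B> t <D>  input=t $  — expand <D> -> ε
Stack after step 5: $ <B> t (top = t).

t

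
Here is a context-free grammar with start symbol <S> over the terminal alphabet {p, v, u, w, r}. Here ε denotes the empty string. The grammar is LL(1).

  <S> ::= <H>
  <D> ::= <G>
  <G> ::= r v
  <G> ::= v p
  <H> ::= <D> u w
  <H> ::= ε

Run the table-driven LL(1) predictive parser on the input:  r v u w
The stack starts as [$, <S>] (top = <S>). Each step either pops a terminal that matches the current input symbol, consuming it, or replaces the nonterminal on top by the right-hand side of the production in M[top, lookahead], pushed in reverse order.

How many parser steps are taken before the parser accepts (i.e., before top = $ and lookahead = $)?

     Stack      Input      Action
  1  $ <S>      r v u w $  expand <S> ::= <H>
  2  $ <H>      r v u w $  expand <H> ::= <D> u w
  3  $ w u <D>  r v u w $  expand <D> ::= <G>
  4  $ w u <G>  r v u w $  expand <G> ::= r v
  5  $ w u v r  r v u w $  match r
  6  $ w u v    v u w $    match v
  7  $ w u      u w $      match u
  8  $ w        w $        match w
Accept reached after 8 steps.

8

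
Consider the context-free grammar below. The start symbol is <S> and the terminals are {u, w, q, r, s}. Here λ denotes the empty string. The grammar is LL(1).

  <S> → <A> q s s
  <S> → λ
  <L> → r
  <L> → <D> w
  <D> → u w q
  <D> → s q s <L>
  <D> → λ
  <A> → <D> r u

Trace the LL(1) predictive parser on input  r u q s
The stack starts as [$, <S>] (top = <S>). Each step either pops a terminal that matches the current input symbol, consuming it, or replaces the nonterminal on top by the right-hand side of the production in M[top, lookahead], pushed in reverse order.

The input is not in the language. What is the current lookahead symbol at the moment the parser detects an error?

$

     Stack            Input      Action
  1  $ <S>            r u q s $  expand <S> → <A> q s s
  2  $ s s q <A>      r u q s $  expand <A> → <D> r u
  3  $ s s q u r <D>  r u q s $  expand <D> → λ
  4  $ s s q u r      r u q s $  match r
  5  $ s s q u        u q s $    match u
  6  $ s s q          q s $      match q
  7  $ s s            s $        match s
  8  $ s              $          error: top is terminal s but lookahead is $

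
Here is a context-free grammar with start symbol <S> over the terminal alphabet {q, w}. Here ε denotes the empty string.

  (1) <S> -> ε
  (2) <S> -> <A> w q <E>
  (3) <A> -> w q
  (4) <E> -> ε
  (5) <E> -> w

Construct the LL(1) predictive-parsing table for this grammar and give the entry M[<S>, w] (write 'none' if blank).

FIRST(<A>) = {w}
FIRST(<E>) = {ε, w}
FIRST(<S>) = {ε, w}  (via <A> w q <E>)
FOLLOW(<S>) includes $ since <S> is the start symbol.
FOLLOW(<S>): <S> appears on no right-hand side. Thus FOLLOW(<S>) = {$}.
For <S> -> ε: FIRST(ε) = {ε}, so it goes in M[<S>, t] for t ∈ {}; since ε ∈ FIRST, also for every t ∈ FOLLOW(<S>) = {$}.
For <S> -> <A> w q <E>: FIRST(<A> w q <E>) = {w}, so it goes in M[<S>, t] for t ∈ {w}.

<S> -> <A> w q <E>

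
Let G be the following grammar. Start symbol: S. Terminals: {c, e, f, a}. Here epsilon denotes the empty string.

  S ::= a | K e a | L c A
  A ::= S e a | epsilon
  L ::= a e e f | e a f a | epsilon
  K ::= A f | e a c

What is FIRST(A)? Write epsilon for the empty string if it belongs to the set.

{epsilon, a, c, e, f}

FIRST(L): from L::=a e e f we get {a}; from L::=e a f a we get {e}; from L::=epsilon we get {epsilon}. So FIRST(L) = {epsilon, a, e}.
FIRST(S): from S::=a we get {a}; from S::=K e a we get {a, c, e, f}; from S::=L c A we get {a, c, e}. So FIRST(S) = {a, c, e, f}.
FIRST(A): from A::=S e a we get {a, c, e, f}; from A::=epsilon we get {epsilon}. So FIRST(A) = {epsilon, a, c, e, f}.
FIRST(K): from K::=A f we get {a, c, e, f}; from K::=e a c we get {e}. So FIRST(K) = {a, c, e, f}.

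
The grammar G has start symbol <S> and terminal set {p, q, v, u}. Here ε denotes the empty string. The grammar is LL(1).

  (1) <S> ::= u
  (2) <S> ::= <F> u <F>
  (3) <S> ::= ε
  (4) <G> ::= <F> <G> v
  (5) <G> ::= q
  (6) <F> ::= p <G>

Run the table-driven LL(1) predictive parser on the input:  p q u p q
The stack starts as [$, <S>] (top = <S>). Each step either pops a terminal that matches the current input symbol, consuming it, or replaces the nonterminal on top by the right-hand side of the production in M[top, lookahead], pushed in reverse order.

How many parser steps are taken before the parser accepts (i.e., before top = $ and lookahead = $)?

      Stack          Input        Action
   1  $ <S>          p q u p q $  expand <S> ::= <F> u <F>
   2  $ <F> u <F>    p q u p q $  expand <F> ::= p <G>
   3  $ <F> u <G> p  p q u p q $  match p
   4  $ <F> u <G>    q u p q $    expand <G> ::= q
   5  $ <F> u q      q u p q $    match q
   6  $ <F> u        u p q $      match u
   7  $ <F>          p q $        expand <F> ::= p <G>
   8  $ <G> p        p q $        match p
   9  $ <G>          q $          expand <G> ::= q
  10  $ q            q $          match q
Accept reached after 10 steps.

10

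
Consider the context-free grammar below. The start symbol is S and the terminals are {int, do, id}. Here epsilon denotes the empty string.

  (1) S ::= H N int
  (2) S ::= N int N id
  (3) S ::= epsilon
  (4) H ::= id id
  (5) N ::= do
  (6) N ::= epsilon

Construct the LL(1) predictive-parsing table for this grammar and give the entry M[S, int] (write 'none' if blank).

FIRST(H): from H::=id id we get {id}. So FIRST(H) = {id}.
FIRST(N): from N::=do we get {do}; from N::=epsilon we get {epsilon}. So FIRST(N) = {epsilon, do}.
FIRST(S): from S::=H N int we get {id}; from S::=N int N id we get {do, int}; from S::=epsilon we get {epsilon}. So FIRST(S) = {epsilon, do, id, int}.
FOLLOW(S) includes $ since S is the start symbol.
FOLLOW(S): S appears on no right-hand side. Thus FOLLOW(S) = {$}.
For S ::= H N int: FIRST(H N int) = {id}, so it goes in M[S, t] for t ∈ {id}.
For S ::= N int N id: FIRST(N int N id) = {do, int}, so it goes in M[S, t] for t ∈ {do, int}.
For S ::= epsilon: FIRST(epsilon) = {epsilon}, so it goes in M[S, t] for t ∈ {}; since epsilon ∈ FIRST, also for every t ∈ FOLLOW(S) = {$}.

S ::= N int N id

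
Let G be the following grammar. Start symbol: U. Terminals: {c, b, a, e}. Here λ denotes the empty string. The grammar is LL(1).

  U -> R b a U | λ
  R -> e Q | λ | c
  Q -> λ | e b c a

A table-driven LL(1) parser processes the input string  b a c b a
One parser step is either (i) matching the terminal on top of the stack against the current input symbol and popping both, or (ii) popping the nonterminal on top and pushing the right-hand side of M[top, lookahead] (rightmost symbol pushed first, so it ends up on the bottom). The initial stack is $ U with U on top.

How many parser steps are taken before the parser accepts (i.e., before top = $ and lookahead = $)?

      Stack      Input        Action
   1  $ U        b a c b a $  expand U -> R b a U
   2  $ U a b R  b a c b a $  expand R -> λ
   3  $ U a b    b a c b a $  match b
   4  $ U a      a c b a $    match a
   5  $ U        c b a $      expand U -> R b a U
   6  $ U a b R  c b a $      expand R -> c
   7  $ U a b c  c b a $      match c
   8  $ U a b    b a $        match b
   9  $ U a      a $          match a
  10  $ U        $            expand U -> λ
Accept reached after 10 steps.

10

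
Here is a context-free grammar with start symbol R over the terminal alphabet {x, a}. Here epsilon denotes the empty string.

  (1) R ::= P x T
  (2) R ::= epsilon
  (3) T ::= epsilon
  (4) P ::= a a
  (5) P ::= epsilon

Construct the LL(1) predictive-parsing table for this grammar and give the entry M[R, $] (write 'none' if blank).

FIRST(T) = {epsilon}
FIRST(P) = {epsilon, a}
FIRST(R) = {epsilon, a, x}  (via P x T)
FOLLOW(R) includes $ since R is the start symbol.
FOLLOW(R): R appears on no right-hand side. Thus FOLLOW(R) = {$}.
For R ::= P x T: FIRST(P x T) = {a, x}, so it goes in M[R, t] for t ∈ {a, x}.
For R ::= epsilon: FIRST(epsilon) = {epsilon}, so it goes in M[R, t] for t ∈ {}; since epsilon ∈ FIRST, also for every t ∈ FOLLOW(R) = {$}.

R ::= epsilon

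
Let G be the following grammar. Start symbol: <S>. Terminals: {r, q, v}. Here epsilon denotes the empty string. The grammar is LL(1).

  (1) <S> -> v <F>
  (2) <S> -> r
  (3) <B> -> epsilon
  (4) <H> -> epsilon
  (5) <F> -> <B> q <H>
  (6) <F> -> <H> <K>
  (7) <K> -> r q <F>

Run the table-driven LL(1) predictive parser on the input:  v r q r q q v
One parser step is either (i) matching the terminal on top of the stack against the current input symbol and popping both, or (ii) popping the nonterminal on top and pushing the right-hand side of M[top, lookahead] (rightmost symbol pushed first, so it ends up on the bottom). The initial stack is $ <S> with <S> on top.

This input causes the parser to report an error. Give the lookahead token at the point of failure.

v

step 1: stack=$ <S>  input=v r q r q q v $  — expand <S> -> v <F>
step 2: stack=$ <F> v  input=v r q r q q v $  — match v
step 3: stack=$ <F>  input=r q r q q v $  — expand <F> -> <H> <K>
step 4: stack=$ <K> <H>  input=r q r q q v $  — expand <H> -> epsilon
step 5: stack=$ <K>  input=r q r q q v $  — expand <K> -> r q <F>
step 6: stack=$ <F> q r  input=r q r q q v $  — match r
step 7: stack=$ <F> q  input=q r q q v $  — match q
step 8: stack=$ <F>  input=r q q v $  — expand <F> -> <H> <K>
step 9: stack=$ <K> <H>  input=r q q v $  — expand <H> -> epsilon
step 10: stack=$ <K>  input=r q q v $  — expand <K> -> r q <F>
step 11: stack=$ <F> q r  input=r q q v $  — match r
step 12: stack=$ <F> q  input=q q v $  — match q
step 13: stack=$ <F>  input=q v $  — expand <F> -> <B> q <H>
step 14: stack=$ <H> q <B>  input=q v $  — expand <B> -> epsilon
step 15: stack=$ <H> q  input=q v $  — match q
step 16: stack=$ <H>  input=v $  — error: M[<H>, v] is empty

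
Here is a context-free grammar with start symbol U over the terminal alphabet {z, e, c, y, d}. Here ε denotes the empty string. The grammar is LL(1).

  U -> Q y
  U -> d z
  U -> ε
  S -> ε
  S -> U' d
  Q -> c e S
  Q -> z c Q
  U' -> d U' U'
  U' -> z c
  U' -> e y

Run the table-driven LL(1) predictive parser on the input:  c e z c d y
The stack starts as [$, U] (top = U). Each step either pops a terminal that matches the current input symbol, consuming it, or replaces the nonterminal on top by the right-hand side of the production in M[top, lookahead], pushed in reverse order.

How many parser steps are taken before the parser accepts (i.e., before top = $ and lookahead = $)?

10

      Stack      Input          Action
   1  $ U        c e z c d y $  expand U -> Q y
   2  $ y Q      c e z c d y $  expand Q -> c e S
   3  $ y S e c  c e z c d y $  match c
   4  $ y S e    e z c d y $    match e
   5  $ y S      z c d y $      expand S -> U' d
   6  $ y d U'   z c d y $      expand U' -> z c
   7  $ y d c z  z c d y $      match z
   8  $ y d c    c d y $        match c
   9  $ y d      d y $          match d
  10  $ y        y $            match y
Accept reached after 10 steps.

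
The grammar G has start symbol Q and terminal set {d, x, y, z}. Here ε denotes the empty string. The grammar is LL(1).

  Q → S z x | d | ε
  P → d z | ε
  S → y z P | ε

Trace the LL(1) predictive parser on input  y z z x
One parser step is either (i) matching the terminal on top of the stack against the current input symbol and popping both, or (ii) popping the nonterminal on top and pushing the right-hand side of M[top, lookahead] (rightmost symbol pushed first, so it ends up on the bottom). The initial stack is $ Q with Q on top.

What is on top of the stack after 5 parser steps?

z

step 1: stack=$ Q  input=y z z x $  — expand Q → S z x
step 2: stack=$ x z S  input=y z z x $  — expand S → y z P
step 3: stack=$ x z P z y  input=y z z x $  — match y
step 4: stack=$ x z P z  input=z z x $  — match z
step 5: stack=$ x z P  input=z x $  — expand P → ε
Stack after step 5: $ x z (top = z).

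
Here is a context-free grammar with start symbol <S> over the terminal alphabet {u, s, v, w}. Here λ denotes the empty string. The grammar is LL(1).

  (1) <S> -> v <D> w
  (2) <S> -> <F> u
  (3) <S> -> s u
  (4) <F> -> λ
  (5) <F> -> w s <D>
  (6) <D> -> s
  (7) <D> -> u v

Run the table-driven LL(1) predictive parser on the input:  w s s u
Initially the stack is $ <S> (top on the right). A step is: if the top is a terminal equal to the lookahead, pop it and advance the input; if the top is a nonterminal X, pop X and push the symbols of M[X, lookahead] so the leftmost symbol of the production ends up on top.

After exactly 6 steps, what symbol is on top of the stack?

     Stack        Input      Action
  1  $ <S>        w s s u $  expand <S> -> <F> u
  2  $ u <F>      w s s u $  expand <F> -> w s <D>
  3  $ u <D> s w  w s s u $  match w
  4  $ u <D> s    s s u $    match s
  5  $ u <D>      s u $      expand <D> -> s
  6  $ u s        s u $      match s
Stack after step 6: $ u (top = u).

u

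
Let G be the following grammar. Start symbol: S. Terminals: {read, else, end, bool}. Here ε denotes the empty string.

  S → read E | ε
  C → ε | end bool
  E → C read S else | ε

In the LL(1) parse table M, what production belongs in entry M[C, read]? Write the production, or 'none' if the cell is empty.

C → ε

FIRST(S): from S→read E we get {read}; from S→ε we get {ε}. So FIRST(S) = {ε, read}.
FIRST(C): from C→ε we get {ε}; from C→end bool we get {end}. So FIRST(C) = {ε, end}.
FIRST(E): from E→C read S else we get {end, read}; from E→ε we get {ε}. So FIRST(E) = {ε, end, read}.
FOLLOW(S) includes $ since S is the start symbol.
FOLLOW(C): in E→C read S else, C is followed by read S else with FIRST {read}. Thus FOLLOW(C) = {read}.
For C → ε: FIRST(ε) = {ε}, so it goes in M[C, t] for t ∈ {}; since ε ∈ FIRST, also for every t ∈ FOLLOW(C) = {read}.
For C → end bool: FIRST(end bool) = {end}, so it goes in M[C, t] for t ∈ {end}.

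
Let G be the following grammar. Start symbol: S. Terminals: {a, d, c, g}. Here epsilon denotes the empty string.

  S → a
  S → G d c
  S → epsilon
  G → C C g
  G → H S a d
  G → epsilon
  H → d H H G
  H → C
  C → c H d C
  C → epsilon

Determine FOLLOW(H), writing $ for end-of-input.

{a, c, d, g}

FIRST(C): from C→c H d C we get {c}; from C→epsilon we get {epsilon}. So FIRST(C) = {epsilon, c}.
FIRST(H): from H→d H H G we get {d}; from H→C we get {epsilon, c}. So FIRST(H) = {epsilon, c, d}.
FIRST(S): from S→a we get {a}; from S→G d c we get {a, c, d, g}; from S→epsilon we get {epsilon}. So FIRST(S) = {epsilon, a, c, d, g}.
FIRST(G): from G→C C g we get {c, g}; from G→H S a d we get {a, c, d, g}; from G→epsilon we get {epsilon}. So FIRST(G) = {epsilon, a, c, d, g}.
FOLLOW(S) includes $ since S is the start symbol.
FOLLOW(S): in G→H S a d, S is followed by a d with FIRST {a}. Thus FOLLOW(S) = {$, a}.
FOLLOW(H): in G→H S a d, H is followed by S a d with FIRST {a, c, d, g}; in H→d H H G (occurrence 1), H is followed by H G with FIRST {epsilon, a, c, d, g}; in H→d H H G (occurrence 1), the suffix after H is nullable (adds nothing new); in H→d H H G (occurrence 2), H is followed by G with FIRST {epsilon, a, c, d, g}; in H→d H H G (occurrence 2), the suffix after H is nullable (adds nothing new); in C→c H d C, H is followed by d C with FIRST {d}. Thus FOLLOW(H) = {a, c, d, g}.
FOLLOW(G): in S→G d c, G is followed by d c with FIRST {d}; in H→d H H G, the suffix after G is empty, so FOLLOW(G) ⊇ FOLLOW(H) = {a, c, d, g}. Thus FOLLOW(G) = {a, c, d, g}.
FOLLOW(C): in G→C C g (occurrence 1), C is followed by C g with FIRST {c, g}; in G→C C g (occurrence 2), C is followed by g with FIRST {g}; in H→C, the suffix after C is empty, so FOLLOW(C) ⊇ FOLLOW(H) = {a, c, d, g}; in C→c H d C, the suffix after C is empty (adds nothing new). Thus FOLLOW(C) = {a, c, d, g}.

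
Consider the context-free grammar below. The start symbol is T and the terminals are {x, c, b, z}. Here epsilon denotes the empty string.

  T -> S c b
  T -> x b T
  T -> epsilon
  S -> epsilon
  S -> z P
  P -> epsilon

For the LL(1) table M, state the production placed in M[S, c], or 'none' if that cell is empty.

FIRST(S): from S->epsilon we get {epsilon}; from S->z P we get {z}. So FIRST(S) = {epsilon, z}.
FIRST(P): from P->epsilon we get {epsilon}. So FIRST(P) = {epsilon}.
FIRST(T): from T->S c b we get {c, z}; from T->x b T we get {x}; from T->epsilon we get {epsilon}. So FIRST(T) = {epsilon, c, x, z}.
FOLLOW(T) includes $ since T is the start symbol.
FOLLOW(S): in T->S c b, S is followed by c b with FIRST {c}. Thus FOLLOW(S) = {c}.
For S -> epsilon: FIRST(epsilon) = {epsilon}, so it goes in M[S, t] for t ∈ {}; since epsilon ∈ FIRST, also for every t ∈ FOLLOW(S) = {c}.
For S -> z P: FIRST(z P) = {z}, so it goes in M[S, t] for t ∈ {z}.

S -> epsilon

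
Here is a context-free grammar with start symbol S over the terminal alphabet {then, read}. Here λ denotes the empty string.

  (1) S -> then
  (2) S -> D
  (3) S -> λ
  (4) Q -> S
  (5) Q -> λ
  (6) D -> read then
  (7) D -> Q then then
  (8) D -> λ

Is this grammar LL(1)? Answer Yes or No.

No

FIRST(S) = {λ, read, then}
FIRST(Q) = {λ, read, then}
FIRST(D) = {λ, read, then}
FOLLOW(S) = {$, then}
FOLLOW(Q) = {then}
FOLLOW(D) = {$, then}
Cell M[D, read] receives both D -> read then and D -> Q then then — the grammar is not LL(1).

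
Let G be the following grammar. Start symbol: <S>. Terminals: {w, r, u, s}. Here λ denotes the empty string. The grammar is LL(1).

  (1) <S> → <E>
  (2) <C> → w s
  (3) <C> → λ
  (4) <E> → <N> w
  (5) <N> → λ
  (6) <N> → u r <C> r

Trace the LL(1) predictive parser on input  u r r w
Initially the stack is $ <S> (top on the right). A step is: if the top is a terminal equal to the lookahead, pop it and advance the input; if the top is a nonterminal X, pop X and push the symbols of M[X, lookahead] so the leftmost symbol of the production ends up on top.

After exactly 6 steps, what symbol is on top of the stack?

r

step 1: stack=$ <S>  input=u r r w $  — expand <S> → <E>
step 2: stack=$ <E>  input=u r r w $  — expand <E> → <N> w
step 3: stack=$ w <N>  input=u r r w $  — expand <N> → u r <C> r
step 4: stack=$ w r <C> r u  input=u r r w $  — match u
step 5: stack=$ w r <C> r  input=r r w $  — match r
step 6: stack=$ w r <C>  input=r w $  — expand <C> → λ
Stack after step 6: $ w r (top = r).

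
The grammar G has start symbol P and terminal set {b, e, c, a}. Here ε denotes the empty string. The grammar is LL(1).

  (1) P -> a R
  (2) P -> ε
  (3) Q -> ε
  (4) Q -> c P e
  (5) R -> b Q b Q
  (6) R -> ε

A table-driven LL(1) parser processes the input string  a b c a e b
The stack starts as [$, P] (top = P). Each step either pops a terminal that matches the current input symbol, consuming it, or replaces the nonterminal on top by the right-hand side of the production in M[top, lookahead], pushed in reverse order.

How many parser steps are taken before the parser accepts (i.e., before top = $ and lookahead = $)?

      Stack        Input          Action
   1  $ P          a b c a e b $  expand P -> a R
   2  $ R a        a b c a e b $  match a
   3  $ R          b c a e b $    expand R -> b Q b Q
   4  $ Q b Q b    b c a e b $    match b
   5  $ Q b Q      c a e b $      expand Q -> c P e
   6  $ Q b e P c  c a e b $      match c
   7  $ Q b e P    a e b $        expand P -> a R
   8  $ Q b e R a  a e b $        match a
   9  $ Q b e R    e b $          expand R -> ε
  10  $ Q b e      e b $          match e
  11  $ Q b        b $            match b
  12  $ Q          $              expand Q -> ε
Accept reached after 12 steps.

12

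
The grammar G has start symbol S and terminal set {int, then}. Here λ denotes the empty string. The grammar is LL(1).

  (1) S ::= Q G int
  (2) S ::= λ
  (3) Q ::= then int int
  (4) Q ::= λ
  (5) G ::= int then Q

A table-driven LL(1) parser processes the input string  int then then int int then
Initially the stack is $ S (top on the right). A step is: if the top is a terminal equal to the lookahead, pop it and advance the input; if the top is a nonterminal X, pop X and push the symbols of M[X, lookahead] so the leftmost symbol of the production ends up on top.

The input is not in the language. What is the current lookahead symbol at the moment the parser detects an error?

then

      Stack               Input                         Action
   1  $ S                 int then then int int then $  expand S ::= Q G int
   2  $ int G Q           int then then int int then $  expand Q ::= λ
   3  $ int G             int then then int int then $  expand G ::= int then Q
   4  $ int Q then int    int then then int int then $  match int
   5  $ int Q then        then then int int then $      match then
   6  $ int Q             then int int then $           expand Q ::= then int int
   7  $ int int int then  then int int then $           match then
   8  $ int int int       int int then $                match int
   9  $ int int           int then $                    match int
  10  $ int               then $                        error: top is terminal int but lookahead is then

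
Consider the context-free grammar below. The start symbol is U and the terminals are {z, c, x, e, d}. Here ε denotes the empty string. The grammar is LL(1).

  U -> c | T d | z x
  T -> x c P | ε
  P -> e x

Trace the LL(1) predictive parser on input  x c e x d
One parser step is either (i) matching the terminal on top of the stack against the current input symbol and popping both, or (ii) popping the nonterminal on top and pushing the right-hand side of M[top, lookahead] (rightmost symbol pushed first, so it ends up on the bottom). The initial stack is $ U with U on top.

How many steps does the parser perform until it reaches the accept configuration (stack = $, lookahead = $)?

step 1: stack=$ U  input=x c e x d $  — expand U -> T d
step 2: stack=$ d T  input=x c e x d $  — expand T -> x c P
step 3: stack=$ d P c x  input=x c e x d $  — match x
step 4: stack=$ d P c  input=c e x d $  — match c
step 5: stack=$ d P  input=e x d $  — expand P -> e x
step 6: stack=$ d x e  input=e x d $  — match e
step 7: stack=$ d x  input=x d $  — match x
step 8: stack=$ d  input=d $  — match d
Accept reached after 8 steps.

8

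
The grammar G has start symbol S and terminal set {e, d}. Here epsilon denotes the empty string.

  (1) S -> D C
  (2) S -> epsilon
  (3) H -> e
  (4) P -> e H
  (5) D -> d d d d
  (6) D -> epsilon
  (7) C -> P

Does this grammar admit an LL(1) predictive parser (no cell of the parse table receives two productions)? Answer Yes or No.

FIRST(S) = {epsilon, d, e}
FIRST(H) = {e}
FIRST(P) = {e}
FIRST(D) = {epsilon, d}
FIRST(C) = {e}
FOLLOW(S) = {$}
FOLLOW(H) = {$}
FOLLOW(P) = {$}
FOLLOW(D) = {e}
FOLLOW(C) = {$}
Each cell of M receives at most one production.

Yes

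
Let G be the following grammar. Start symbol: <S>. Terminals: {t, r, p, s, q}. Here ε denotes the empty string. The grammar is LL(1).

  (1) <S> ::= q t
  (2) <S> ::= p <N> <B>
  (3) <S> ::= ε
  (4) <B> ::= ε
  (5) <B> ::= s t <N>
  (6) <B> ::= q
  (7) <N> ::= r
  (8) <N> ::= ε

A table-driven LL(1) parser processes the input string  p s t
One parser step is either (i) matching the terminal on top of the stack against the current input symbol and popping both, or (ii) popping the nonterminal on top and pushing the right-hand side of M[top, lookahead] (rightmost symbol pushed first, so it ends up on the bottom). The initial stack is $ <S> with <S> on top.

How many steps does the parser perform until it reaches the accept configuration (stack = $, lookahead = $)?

     Stack        Input    Action
  1  $ <S>        p s t $  expand <S> ::= p <N> <B>
  2  $ <B> <N> p  p s t $  match p
  3  $ <B> <N>    s t $    expand <N> ::= ε
  4  $ <B>        s t $    expand <B> ::= s t <N>
  5  $ <N> t s    s t $    match s
  6  $ <N> t      t $      match t
  7  $ <N>        $        expand <N> ::= ε
Accept reached after 7 steps.

7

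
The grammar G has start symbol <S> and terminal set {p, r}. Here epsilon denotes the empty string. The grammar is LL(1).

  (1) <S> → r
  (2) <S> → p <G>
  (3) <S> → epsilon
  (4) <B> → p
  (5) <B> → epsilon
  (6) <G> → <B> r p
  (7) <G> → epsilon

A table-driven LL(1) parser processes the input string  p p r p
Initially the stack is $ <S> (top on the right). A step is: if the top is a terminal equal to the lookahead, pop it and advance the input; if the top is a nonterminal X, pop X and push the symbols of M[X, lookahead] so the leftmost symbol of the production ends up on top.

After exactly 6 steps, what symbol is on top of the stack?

p

     Stack      Input      Action
  1  $ <S>      p p r p $  expand <S> → p <G>
  2  $ <G> p    p p r p $  match p
  3  $ <G>      p r p $    expand <G> → <B> r p
  4  $ p r <B>  p r p $    expand <B> → p
  5  $ p r p    p r p $    match p
  6  $ p r      r p $      match r
Stack after step 6: $ p (top = p).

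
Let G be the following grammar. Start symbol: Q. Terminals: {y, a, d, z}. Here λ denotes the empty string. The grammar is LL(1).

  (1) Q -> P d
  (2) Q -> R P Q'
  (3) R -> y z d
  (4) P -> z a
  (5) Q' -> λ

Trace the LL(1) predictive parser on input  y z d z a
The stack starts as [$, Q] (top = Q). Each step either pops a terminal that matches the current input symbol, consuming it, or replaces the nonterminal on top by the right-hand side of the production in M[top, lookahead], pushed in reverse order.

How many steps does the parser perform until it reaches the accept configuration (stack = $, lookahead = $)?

step 1: stack=$ Q  input=y z d z a $  — expand Q -> R P Q'
step 2: stack=$ Q' P R  input=y z d z a $  — expand R -> y z d
step 3: stack=$ Q' P d z y  input=y z d z a $  — match y
step 4: stack=$ Q' P d z  input=z d z a $  — match z
step 5: stack=$ Q' P d  input=d z a $  — match d
step 6: stack=$ Q' P  input=z a $  — expand P -> z a
step 7: stack=$ Q' a z  input=z a $  — match z
step 8: stack=$ Q' a  input=a $  — match a
step 9: stack=$ Q'  input=$  — expand Q' -> λ
Accept reached after 9 steps.

9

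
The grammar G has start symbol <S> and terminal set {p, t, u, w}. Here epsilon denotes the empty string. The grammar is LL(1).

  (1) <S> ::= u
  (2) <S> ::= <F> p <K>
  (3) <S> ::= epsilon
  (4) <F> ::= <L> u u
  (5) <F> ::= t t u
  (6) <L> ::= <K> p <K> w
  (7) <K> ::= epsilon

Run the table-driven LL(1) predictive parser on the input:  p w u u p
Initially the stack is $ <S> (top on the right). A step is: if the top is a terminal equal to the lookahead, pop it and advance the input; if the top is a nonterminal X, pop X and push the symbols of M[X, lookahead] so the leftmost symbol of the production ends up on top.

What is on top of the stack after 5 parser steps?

<K>

     Stack                    Input        Action
  1  $ <S>                    p w u u p $  expand <S> ::= <F> p <K>
  2  $ <K> p <F>              p w u u p $  expand <F> ::= <L> u u
  3  $ <K> p u u <L>          p w u u p $  expand <L> ::= <K> p <K> w
  4  $ <K> p u u w <K> p <K>  p w u u p $  expand <K> ::= epsilon
  5  $ <K> p u u w <K> p      p w u u p $  match p
Stack after step 5: $ <K> p u u w <K> (top = <K>).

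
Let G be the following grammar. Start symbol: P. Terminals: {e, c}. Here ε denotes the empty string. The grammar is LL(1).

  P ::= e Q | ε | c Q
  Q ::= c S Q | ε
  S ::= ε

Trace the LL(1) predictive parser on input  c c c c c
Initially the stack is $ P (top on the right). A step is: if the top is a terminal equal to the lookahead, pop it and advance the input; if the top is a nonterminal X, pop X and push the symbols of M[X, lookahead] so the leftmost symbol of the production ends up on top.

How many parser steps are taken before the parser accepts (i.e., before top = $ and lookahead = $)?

      Stack    Input        Action
   1  $ P      c c c c c $  expand P ::= c Q
   2  $ Q c    c c c c c $  match c
   3  $ Q      c c c c $    expand Q ::= c S Q
   4  $ Q S c  c c c c $    match c
   5  $ Q S    c c c $      expand S ::= ε
   6  $ Q      c c c $      expand Q ::= c S Q
   7  $ Q S c  c c c $      match c
   8  $ Q S    c c $        expand S ::= ε
   9  $ Q      c c $        expand Q ::= c S Q
  10  $ Q S c  c c $        match c
  11  $ Q S    c $          expand S ::= ε
  12  $ Q      c $          expand Q ::= c S Q
  13  $ Q S c  c $          match c
  14  $ Q S    $            expand S ::= ε
  15  $ Q      $            expand Q ::= ε
Accept reached after 15 steps.

15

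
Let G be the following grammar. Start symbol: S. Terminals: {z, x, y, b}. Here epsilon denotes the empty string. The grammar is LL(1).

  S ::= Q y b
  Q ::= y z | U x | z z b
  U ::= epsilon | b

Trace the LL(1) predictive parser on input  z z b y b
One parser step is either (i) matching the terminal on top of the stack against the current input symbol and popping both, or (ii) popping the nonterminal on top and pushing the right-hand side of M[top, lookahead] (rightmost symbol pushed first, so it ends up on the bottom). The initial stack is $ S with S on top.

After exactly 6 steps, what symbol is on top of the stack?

     Stack        Input        Action
  1  $ S          z z b y b $  expand S ::= Q y b
  2  $ b y Q      z z b y b $  expand Q ::= z z b
  3  $ b y b z z  z z b y b $  match z
  4  $ b y b z    z b y b $    match z
  5  $ b y b      b y b $      match b
  6  $ b y        y b $        match y
Stack after step 6: $ b (top = b).

b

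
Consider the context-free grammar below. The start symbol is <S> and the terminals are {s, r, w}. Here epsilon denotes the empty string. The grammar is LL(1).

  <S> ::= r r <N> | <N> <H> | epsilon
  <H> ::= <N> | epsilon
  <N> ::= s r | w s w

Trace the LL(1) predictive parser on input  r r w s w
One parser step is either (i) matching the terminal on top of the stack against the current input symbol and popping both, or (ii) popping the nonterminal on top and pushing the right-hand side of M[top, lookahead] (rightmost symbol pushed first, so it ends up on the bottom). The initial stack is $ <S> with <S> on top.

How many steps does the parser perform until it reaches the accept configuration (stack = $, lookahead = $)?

7

step 1: stack=$ <S>  input=r r w s w $  — expand <S> ::= r r <N>
step 2: stack=$ <N> r r  input=r r w s w $  — match r
step 3: stack=$ <N> r  input=r w s w $  — match r
step 4: stack=$ <N>  input=w s w $  — expand <N> ::= w s w
step 5: stack=$ w s w  input=w s w $  — match w
step 6: stack=$ w s  input=s w $  — match s
step 7: stack=$ w  input=w $  — match w
Accept reached after 7 steps.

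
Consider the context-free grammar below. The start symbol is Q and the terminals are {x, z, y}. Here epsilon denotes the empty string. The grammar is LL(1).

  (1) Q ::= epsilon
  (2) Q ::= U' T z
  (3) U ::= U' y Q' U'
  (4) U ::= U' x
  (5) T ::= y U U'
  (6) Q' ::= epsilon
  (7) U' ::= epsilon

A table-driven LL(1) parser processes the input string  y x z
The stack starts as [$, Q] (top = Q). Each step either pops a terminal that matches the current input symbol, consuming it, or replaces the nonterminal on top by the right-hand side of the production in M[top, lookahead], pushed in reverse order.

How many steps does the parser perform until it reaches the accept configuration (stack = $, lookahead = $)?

9

     Stack        Input    Action
  1  $ Q          y x z $  expand Q ::= U' T z
  2  $ z T U'     y x z $  expand U' ::= epsilon
  3  $ z T        y x z $  expand T ::= y U U'
  4  $ z U' U y   y x z $  match y
  5  $ z U' U     x z $    expand U ::= U' x
  6  $ z U' x U'  x z $    expand U' ::= epsilon
  7  $ z U' x     x z $    match x
  8  $ z U'       z $      expand U' ::= epsilon
  9  $ z          z $      match z
Accept reached after 9 steps.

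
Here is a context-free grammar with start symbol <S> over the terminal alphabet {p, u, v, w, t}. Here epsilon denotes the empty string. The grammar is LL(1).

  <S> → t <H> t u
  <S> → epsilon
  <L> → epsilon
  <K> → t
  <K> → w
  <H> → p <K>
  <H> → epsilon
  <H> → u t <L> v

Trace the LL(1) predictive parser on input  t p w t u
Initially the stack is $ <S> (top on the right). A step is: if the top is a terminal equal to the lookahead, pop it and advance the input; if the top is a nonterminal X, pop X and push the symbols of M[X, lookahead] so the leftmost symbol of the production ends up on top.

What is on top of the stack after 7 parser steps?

step 1: stack=$ <S>  input=t p w t u $  — expand <S> → t <H> t u
step 2: stack=$ u t <H> t  input=t p w t u $  — match t
step 3: stack=$ u t <H>  input=p w t u $  — expand <H> → p <K>
step 4: stack=$ u t <K> p  input=p w t u $  — match p
step 5: stack=$ u t <K>  input=w t u $  — expand <K> → w
step 6: stack=$ u t w  input=w t u $  — match w
step 7: stack=$ u t  input=t u $  — match t
Stack after step 7: $ u (top = u).

u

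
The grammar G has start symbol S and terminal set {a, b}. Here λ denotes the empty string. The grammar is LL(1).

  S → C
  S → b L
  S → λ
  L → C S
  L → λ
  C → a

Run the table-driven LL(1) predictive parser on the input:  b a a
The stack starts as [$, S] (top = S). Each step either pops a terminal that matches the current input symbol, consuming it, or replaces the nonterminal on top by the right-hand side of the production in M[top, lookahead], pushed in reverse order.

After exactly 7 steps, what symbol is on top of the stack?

a

     Stack  Input    Action
  1  $ S    b a a $  expand S → b L
  2  $ L b  b a a $  match b
  3  $ L    a a $    expand L → C S
  4  $ S C  a a $    expand C → a
  5  $ S a  a a $    match a
  6  $ S    a $      expand S → C
  7  $ C    a $      expand C → a
Stack after step 7: $ a (top = a).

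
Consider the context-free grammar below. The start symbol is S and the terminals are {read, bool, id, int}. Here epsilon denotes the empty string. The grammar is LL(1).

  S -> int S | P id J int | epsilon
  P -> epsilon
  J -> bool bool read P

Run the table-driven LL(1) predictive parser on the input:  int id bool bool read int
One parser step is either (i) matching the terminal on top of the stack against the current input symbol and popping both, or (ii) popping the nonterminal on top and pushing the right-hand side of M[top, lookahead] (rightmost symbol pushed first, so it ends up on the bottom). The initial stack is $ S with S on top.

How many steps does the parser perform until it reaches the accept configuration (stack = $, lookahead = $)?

step 1: stack=$ S  input=int id bool bool read int $  — expand S -> int S
step 2: stack=$ S int  input=int id bool bool read int $  — match int
step 3: stack=$ S  input=id bool bool read int $  — expand S -> P id J int
step 4: stack=$ int J id P  input=id bool bool read int $  — expand P -> epsilon
step 5: stack=$ int J id  input=id bool bool read int $  — match id
step 6: stack=$ int J  input=bool bool read int $  — expand J -> bool bool read P
step 7: stack=$ int P read bool bool  input=bool bool read int $  — match bool
step 8: stack=$ int P read bool  input=bool read int $  — match bool
step 9: stack=$ int P read  input=read int $  — match read
step 10: stack=$ int P  input=int $  — expand P -> epsilon
step 11: stack=$ int  input=int $  — match int
Accept reached after 11 steps.

11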